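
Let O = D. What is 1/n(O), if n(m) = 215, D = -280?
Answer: 1/215 ≈ 0.0046512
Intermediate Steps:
O = -280
1/n(O) = 1/215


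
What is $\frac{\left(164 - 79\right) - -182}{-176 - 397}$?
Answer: $- \frac{89}{191} \approx -0.46597$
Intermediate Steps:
$\frac{\left(164 - 79\right) - -182}{-176 - 397} = \frac{85 + 182}{-573} = 267 \left(- \frac{1}{573}\right) = - \frac{89}{191}$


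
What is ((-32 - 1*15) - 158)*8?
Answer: -1640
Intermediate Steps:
((-32 - 1*15) - 158)*8 = ((-32 - 15) - 158)*8 = (-47 - 158)*8 = -205*8 = -1640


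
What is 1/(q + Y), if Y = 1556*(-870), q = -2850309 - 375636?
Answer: -1/4579665 ≈ -2.1836e-7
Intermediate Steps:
q = -3225945
Y = -1353720
1/(q + Y) = 1/(-3225945 - 1353720) = 1/(-4579665) = -1/4579665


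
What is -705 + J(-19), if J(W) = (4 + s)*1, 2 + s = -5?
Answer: -708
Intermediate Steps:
s = -7 (s = -2 - 5 = -7)
J(W) = -3 (J(W) = (4 - 7)*1 = -3*1 = -3)
-705 + J(-19) = -705 - 3 = -708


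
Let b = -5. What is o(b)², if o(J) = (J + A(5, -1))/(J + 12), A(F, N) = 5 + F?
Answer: 25/49 ≈ 0.51020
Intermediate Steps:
o(J) = (10 + J)/(12 + J) (o(J) = (J + (5 + 5))/(J + 12) = (J + 10)/(12 + J) = (10 + J)/(12 + J))
o(b)² = ((10 - 5)/(12 - 5))² = (5/7)² = 25/49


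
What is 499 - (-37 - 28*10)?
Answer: 816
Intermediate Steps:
499 - (-37 - 28*10) = 499 - (-37 - 280) = 499 - 1*(-317) = 499 + 317 = 816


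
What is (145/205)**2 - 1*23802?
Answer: -40010321/1681 ≈ -23802.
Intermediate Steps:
(145/205)**2 - 1*23802 = (145*(1/205))**2 - 23802 = (29/41)**2 - 23802 = 841/1681 - 23802 = -40010321/1681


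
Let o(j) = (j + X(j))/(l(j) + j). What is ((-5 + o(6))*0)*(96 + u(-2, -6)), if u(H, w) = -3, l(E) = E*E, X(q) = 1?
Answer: 0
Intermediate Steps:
l(E) = E**2
o(j) = (1 + j)/(j + j**2) (o(j) = (j + 1)/(j**2 + j) = (1 + j)/(j + j**2))
((-5 + o(6))*0)*(96 + u(-2, -6)) = ((-5 + 1/6)*0)*(96 - 3) = ((-5 + 1/6)*0)*93 = -29/6*0*93 = 0*93 = 0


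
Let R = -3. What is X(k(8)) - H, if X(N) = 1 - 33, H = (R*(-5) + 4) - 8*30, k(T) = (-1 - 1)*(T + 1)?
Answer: 189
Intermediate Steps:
k(T) = -2 - 2*T (k(T) = -2*(1 + T) = -2 - 2*T)
H = -221 (H = (-3*(-5) + 4) - 8*30 = (15 + 4) - 240 = 19 - 240 = -221)
X(N) = -32
X(k(8)) - H = -32 - 1*(-221) = -32 + 221 = 189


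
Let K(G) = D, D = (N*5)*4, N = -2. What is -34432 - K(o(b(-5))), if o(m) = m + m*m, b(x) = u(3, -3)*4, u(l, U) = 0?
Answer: -34392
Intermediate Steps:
b(x) = 0 (b(x) = 0*4 = 0)
o(m) = m + m²
D = -40 (D = -2*5*4 = -10*4 = -40)
K(G) = -40
-34432 - K(o(b(-5))) = -34432 - 1*(-40) = -34432 + 40 = -34392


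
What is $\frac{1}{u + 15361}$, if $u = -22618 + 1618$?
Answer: $- \frac{1}{5639} \approx -0.00017734$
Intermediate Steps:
$u = -21000$
$\frac{1}{u + 15361} = \frac{1}{-21000 + 15361} = \frac{1}{-5639} = - \frac{1}{5639}$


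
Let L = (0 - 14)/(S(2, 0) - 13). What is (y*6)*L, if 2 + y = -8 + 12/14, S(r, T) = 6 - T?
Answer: -768/7 ≈ -109.71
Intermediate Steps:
y = -64/7 (y = -2 + (-8 + 12/14) = -2 + (-8 + 12*(1/14)) = -2 + (-8 + 6/7) = -2 - 50/7 = -64/7 ≈ -9.1429)
L = 2 (L = (0 - 14)/((6 - 1*0) - 13) = -14/((6 + 0) - 13) = -14/(6 - 13) = -14/(-7) = -14*(-1/7) = 2)
(y*6)*L = -64/7*6*2 = -384/7*2 = -768/7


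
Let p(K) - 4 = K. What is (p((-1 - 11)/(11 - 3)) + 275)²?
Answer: 308025/4 ≈ 77006.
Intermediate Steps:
p(K) = 4 + K
(p((-1 - 11)/(11 - 3)) + 275)² = ((4 + (-1 - 11)/(11 - 3)) + 275)² = ((4 - 12/8) + 275)² = ((4 - 12*⅛) + 275)² = ((4 - 3/2) + 275)² = (5/2 + 275)² = (555/2)² = 308025/4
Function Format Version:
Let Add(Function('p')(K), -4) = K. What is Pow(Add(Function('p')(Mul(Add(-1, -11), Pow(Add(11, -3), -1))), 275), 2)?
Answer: Rational(308025, 4) ≈ 77006.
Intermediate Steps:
Function('p')(K) = Add(4, K)
Pow(Add(Function('p')(Mul(Add(-1, -11), Pow(Add(11, -3), -1))), 275), 2) = Pow(Add(Add(4, Mul(Add(-1, -11), Pow(Add(11, -3), -1))), 275), 2) = Pow(Add(Add(4, Mul(-12, Pow(8, -1))), 275), 2) = Pow(Add(Add(4, Mul(-12, Rational(1, 8))), 275), 2) = Pow(Add(Add(4, Rational(-3, 2)), 275), 2) = Pow(Add(Rational(5, 2), 275), 2) = Pow(Rational(555, 2), 2) = Rational(308025, 4)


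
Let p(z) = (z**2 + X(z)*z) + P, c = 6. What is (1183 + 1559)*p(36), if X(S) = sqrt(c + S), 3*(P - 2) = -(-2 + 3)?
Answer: 3558202 + 98712*sqrt(42) ≈ 4.1979e+6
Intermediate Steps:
P = 5/3 (P = 2 + (-(-2 + 3))/3 = 2 + (-1*1)/3 = 2 + (1/3)*(-1) = 2 - 1/3 = 5/3 ≈ 1.6667)
X(S) = sqrt(6 + S)
p(z) = 5/3 + z**2 + z*sqrt(6 + z) (p(z) = (z**2 + sqrt(6 + z)*z) + 5/3 = (z**2 + z*sqrt(6 + z)) + 5/3 = 5/3 + z**2 + z*sqrt(6 + z))
(1183 + 1559)*p(36) = (1183 + 1559)*(5/3 + 36**2 + 36*sqrt(6 + 36)) = 2742*(5/3 + 1296 + 36*sqrt(42)) = 2742*(3893/3 + 36*sqrt(42)) = 3558202 + 98712*sqrt(42)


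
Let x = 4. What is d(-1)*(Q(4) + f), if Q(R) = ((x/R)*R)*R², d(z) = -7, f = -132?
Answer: 476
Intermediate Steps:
Q(R) = 4*R² (Q(R) = ((4/R)*R)*R² = 4*R²)
d(-1)*(Q(4) + f) = -7*(4*4² - 132) = -7*(4*16 - 132) = -7*(64 - 132) = -7*(-68) = 476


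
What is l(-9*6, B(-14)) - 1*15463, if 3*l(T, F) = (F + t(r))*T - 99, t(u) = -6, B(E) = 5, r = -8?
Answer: -15478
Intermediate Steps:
l(T, F) = -33 + T*(-6 + F)/3 (l(T, F) = ((F - 6)*T - 99)/3 = ((-6 + F)*T - 99)/3 = (T*(-6 + F) - 99)/3 = (-99 + T*(-6 + F))/3 = -33 + T*(-6 + F)/3)
l(-9*6, B(-14)) - 1*15463 = (-33 - (-18)*6 + (1/3)*5*(-9*6)) - 1*15463 = (-33 - 2*(-54) + (1/3)*5*(-54)) - 15463 = (-33 + 108 - 90) - 15463 = -15 - 15463 = -15478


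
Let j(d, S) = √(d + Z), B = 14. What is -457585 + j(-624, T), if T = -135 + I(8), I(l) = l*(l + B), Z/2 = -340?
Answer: -457585 + 2*I*√326 ≈ -4.5759e+5 + 36.111*I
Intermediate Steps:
Z = -680 (Z = 2*(-340) = -680)
I(l) = l*(14 + l) (I(l) = l*(l + 14) = l*(14 + l))
T = 41 (T = -135 + 8*(14 + 8) = -135 + 8*22 = -135 + 176 = 41)
j(d, S) = √(-680 + d) (j(d, S) = √(d - 680) = √(-680 + d))
-457585 + j(-624, T) = -457585 + √(-680 - 624) = -457585 + √(-1304) = -457585 + 2*I*√326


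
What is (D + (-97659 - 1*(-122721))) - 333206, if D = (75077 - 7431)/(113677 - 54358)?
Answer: -18278726290/59319 ≈ -3.0814e+5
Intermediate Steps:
D = 67646/59319 ≈ 1.1404
(D + (-97659 - 1*(-122721))) - 333206 = (67646/59319 + (-97659 - 1*(-122721))) - 333206 = (67646/59319 + (-97659 + 122721)) - 333206 = (67646/59319 + 25062) - 333206 = 1486720424/59319 - 333206 = -18278726290/59319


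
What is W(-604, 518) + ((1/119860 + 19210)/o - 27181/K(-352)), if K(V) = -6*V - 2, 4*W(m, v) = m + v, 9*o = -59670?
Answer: -6250855777091/167675749800 ≈ -37.279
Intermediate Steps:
o = -6630 (o = (⅑)*(-59670) = -6630)
W(m, v) = m/4 + v/4 (W(m, v) = (m + v)/4 = m/4 + v/4)
K(V) = -2 - 6*V
W(-604, 518) + ((1/119860 + 19210)/o - 27181/K(-352)) = ((¼)*(-604) + (¼)*518) + ((1/119860 + 19210)/(-6630) - 27181/(-2 - 6*(-352))) = (-151 + 259/2) + ((1/119860 + 19210)*(-1/6630) - 27181/(-2 + 2112)) = -43/2 + ((2302510601/119860)*(-1/6630) - 27181/2110) = -43/2 + (-2302510601/794671800 - 27181*1/2110) = -43/2 + (-2302510601/794671800 - 27181/2110) = -43/2 - 2645827156391/167675749800 = -6250855777091/167675749800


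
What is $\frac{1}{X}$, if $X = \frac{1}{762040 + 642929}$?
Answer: $1404969$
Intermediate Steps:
$X = \frac{1}{1404969} \approx 7.1176 \cdot 10^{-7}$
$\frac{1}{X} = \frac{1}{\frac{1}{1404969}} = 1404969$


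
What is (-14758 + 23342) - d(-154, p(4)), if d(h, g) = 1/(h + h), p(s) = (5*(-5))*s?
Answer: 2643873/308 ≈ 8584.0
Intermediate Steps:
p(s) = -25*s
d(h, g) = 1/(2*h)
(-14758 + 23342) - d(-154, p(4)) = (-14758 + 23342) - 1/(2*(-154)) = 8584 - (-1)/(2*154) = 8584 - 1*(-1/308) = 8584 + 1/308 = 2643873/308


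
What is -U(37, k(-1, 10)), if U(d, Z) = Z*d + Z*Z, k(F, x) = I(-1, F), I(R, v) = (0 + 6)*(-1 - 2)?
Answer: 342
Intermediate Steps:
I(R, v) = -18 (I(R, v) = 6*(-3) = -18)
k(F, x) = -18
U(d, Z) = Z² + Z*d (U(d, Z) = Z*d + Z² = Z² + Z*d)
-U(37, k(-1, 10)) = -(-18)*(-18 + 37) = -(-18)*19 = -1*(-342) = 342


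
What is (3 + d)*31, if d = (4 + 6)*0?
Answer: 93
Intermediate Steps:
d = 0 (d = 10*0 = 0)
(3 + d)*31 = (3 + 0)*31 = 3*31 = 93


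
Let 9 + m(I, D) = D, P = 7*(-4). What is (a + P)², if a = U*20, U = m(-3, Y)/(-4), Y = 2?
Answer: 49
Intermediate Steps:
P = -28
m(I, D) = -9 + D
U = 7/4 (U = (-9 + 2)/(-4) = -7*(-¼) = 7/4 ≈ 1.7500)
a = 35 (a = (7/4)*20 = 35)
(a + P)² = (35 - 28)² = 7² = 49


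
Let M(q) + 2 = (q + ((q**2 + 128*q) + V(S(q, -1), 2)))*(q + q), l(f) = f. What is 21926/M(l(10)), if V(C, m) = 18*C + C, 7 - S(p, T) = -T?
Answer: 10963/15039 ≈ 0.72897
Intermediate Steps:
S(p, T) = 7 + T (S(p, T) = 7 - (-1)*T = 7 + T)
V(C, m) = 19*C
M(q) = -2 + 2*q*(114 + q**2 + 129*q) (M(q) = -2 + (q + ((q**2 + 128*q) + 19*(7 - 1)))*(q + q) = -2 + (q + ((q**2 + 128*q) + 19*6))*(2*q) = -2 + (q + ((q**2 + 128*q) + 114))*(2*q) = -2 + (q + (114 + q**2 + 128*q))*(2*q) = -2 + (114 + q**2 + 129*q)*(2*q) = -2 + 2*q*(114 + q**2 + 129*q))
21926/M(l(10)) = 21926/(-2 + 2*10**3 + 228*10 + 258*10**2) = 21926/(-2 + 2*1000 + 2280 + 258*100) = 21926/(-2 + 2000 + 2280 + 25800) = 21926/30078 = 21926*(1/30078) = 10963/15039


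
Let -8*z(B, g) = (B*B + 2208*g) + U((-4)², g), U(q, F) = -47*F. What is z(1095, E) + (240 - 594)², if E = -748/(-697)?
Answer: -8151461/328 ≈ -24852.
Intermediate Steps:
E = 44/41 (E = -748*(-1/697) = 44/41 ≈ 1.0732)
z(B, g) = -2161*g/8 - B²/8 (z(B, g) = -((B*B + 2208*g) - 47*g)/8 = -((B² + 2208*g) - 47*g)/8 = -(B² + 2161*g)/8 = -2161*g/8 - B²/8)
z(1095, E) + (240 - 594)² = (-2161/8*44/41 - ⅛*1095²) + (240 - 594)² = (-23771/82 - ⅛*1199025) + (-354)² = (-23771/82 - 1199025/8) + 125316 = -49255109/328 + 125316 = -8151461/328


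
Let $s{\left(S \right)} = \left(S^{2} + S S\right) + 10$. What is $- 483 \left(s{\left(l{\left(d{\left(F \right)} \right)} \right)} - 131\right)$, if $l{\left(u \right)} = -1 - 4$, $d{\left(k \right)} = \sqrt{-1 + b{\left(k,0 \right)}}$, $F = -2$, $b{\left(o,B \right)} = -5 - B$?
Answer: $34293$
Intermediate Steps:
$d{\left(k \right)} = i \sqrt{6}$ ($d{\left(k \right)} = \sqrt{-1 - 5} = \sqrt{-6} = i \sqrt{6}$)
$l{\left(u \right)} = -5$ ($l{\left(u \right)} = -1 - 4 = -5$)
$s{\left(S \right)} = 10 + 2 S^{2}$ ($s{\left(S \right)} = \left(S^{2} + S^{2}\right) + 10 = 2 S^{2} + 10 = 10 + 2 S^{2}$)
$- 483 \left(s{\left(l{\left(d{\left(F \right)} \right)} \right)} - 131\right) = - 483 \left(\left(10 + 2 \left(-5\right)^{2}\right) - 131\right) = - 483 \left(\left(10 + 2 \cdot 25\right) - 131\right) = - 483 \left(\left(10 + 50\right) - 131\right) = - 483 \left(60 - 131\right) = \left(-483\right) \left(-71\right) = 34293$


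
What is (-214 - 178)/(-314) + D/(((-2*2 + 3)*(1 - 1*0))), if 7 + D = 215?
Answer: -32460/157 ≈ -206.75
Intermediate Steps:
D = 208 (D = -7 + 215 = 208)
(-214 - 178)/(-314) + D/(((-2*2 + 3)*(1 - 1*0))) = (-214 - 178)/(-314) + 208/(((-2*2 + 3)*(1 - 1*0))) = -392*(-1/314) + 208/(((-4 + 3)*(1 + 0))) = 196/157 + 208/((-1*1)) = 196/157 + 208/(-1) = 196/157 + 208*(-1) = 196/157 - 208 = -32460/157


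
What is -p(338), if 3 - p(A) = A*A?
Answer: 114241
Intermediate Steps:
p(A) = 3 - A**2 (p(A) = 3 - A*A = 3 - A**2)
-p(338) = -(3 - 1*338**2) = -(3 - 1*114244) = -(3 - 114244) = -1*(-114241) = 114241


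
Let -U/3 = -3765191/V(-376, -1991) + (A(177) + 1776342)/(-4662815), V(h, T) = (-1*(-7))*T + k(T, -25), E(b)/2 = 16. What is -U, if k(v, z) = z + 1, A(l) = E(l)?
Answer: 52594767345753/65097560215 ≈ 807.94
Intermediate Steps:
E(b) = 32 (E(b) = 2*16 = 32)
A(l) = 32
k(v, z) = 1 + z
V(h, T) = -24 + 7*T (V(h, T) = (-1*(-7))*T + (1 - 25) = 7*T - 24 = -24 + 7*T)
U = -52594767345753/65097560215 (U = -3*(-3765191/(-24 + 7*(-1991)) + (32 + 1776342)/(-4662815)) = -3*(-3765191/(-24 - 13937) + 1776374*(-1/4662815)) = -3*(-3765191/(-13961) - 1776374/4662815) = -3*(-3765191*(-1/13961) - 1776374/4662815) = -3*(3765191/13961 - 1776374/4662815) = -3*17531589115251/65097560215 = -52594767345753/65097560215 ≈ -807.94)
-U = -1*(-52594767345753/65097560215) = 52594767345753/65097560215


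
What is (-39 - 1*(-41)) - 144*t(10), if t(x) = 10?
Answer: -1438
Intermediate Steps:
(-39 - 1*(-41)) - 144*t(10) = (-39 - 1*(-41)) - 144*10 = (-39 + 41) - 1440 = 2 - 1440 = -1438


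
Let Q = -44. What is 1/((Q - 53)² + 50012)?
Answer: 1/59421 ≈ 1.6829e-5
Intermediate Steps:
1/((Q - 53)² + 50012) = 1/((-44 - 53)² + 50012) = 1/((-97)² + 50012) = 1/(9409 + 50012) = 1/59421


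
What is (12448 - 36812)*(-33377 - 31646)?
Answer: 1584220372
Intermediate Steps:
(12448 - 36812)*(-33377 - 31646) = -24364*(-65023) = 1584220372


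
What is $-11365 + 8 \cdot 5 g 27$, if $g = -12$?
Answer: $-24325$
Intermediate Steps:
$-11365 + 8 \cdot 5 g 27 = -11365 + 8 \cdot 5 \left(-12\right) 27 = -11365 + 40 \left(-12\right) 27 = -11365 - 12960 = -24325$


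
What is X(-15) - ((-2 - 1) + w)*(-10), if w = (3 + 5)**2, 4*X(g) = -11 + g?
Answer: 1207/2 ≈ 603.50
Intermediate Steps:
X(g) = -11/4 + g/4 (X(g) = (-11 + g)/4 = -11/4 + g/4)
w = 64 (w = 8**2 = 64)
X(-15) - ((-2 - 1) + w)*(-10) = (-11/4 + (1/4)*(-15)) - ((-2 - 1) + 64)*(-10) = (-11/4 - 15/4) - (-3 + 64)*(-10) = -13/2 - 61*(-10) = -13/2 - 1*(-610) = -13/2 + 610 = 1207/2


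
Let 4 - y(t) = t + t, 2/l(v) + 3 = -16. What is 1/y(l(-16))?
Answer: 19/80 ≈ 0.23750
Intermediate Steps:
l(v) = -2/19 (l(v) = 2/(-3 - 16) = 2/(-19) = 2*(-1/19) = -2/19)
y(t) = 4 - 2*t (y(t) = 4 - (t + t) = 4 - 2*t)
1/y(l(-16)) = 1/(4 - 2*(-2/19)) = 1/(4 + 4/19) = 1/(80/19) = 19/80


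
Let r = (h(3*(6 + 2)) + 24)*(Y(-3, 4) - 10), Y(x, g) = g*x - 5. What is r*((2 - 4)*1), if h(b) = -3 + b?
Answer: 2430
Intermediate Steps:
Y(x, g) = -5 + g*x
r = -1215 (r = ((-3 + 3*(6 + 2)) + 24)*((-5 + 4*(-3)) - 10) = ((-3 + 3*8) + 24)*((-5 - 12) - 10) = ((-3 + 24) + 24)*(-17 - 10) = (21 + 24)*(-27) = 45*(-27) = -1215)
r*((2 - 4)*1) = -1215*(2 - 4) = -(-2430) = -1215*(-2) = 2430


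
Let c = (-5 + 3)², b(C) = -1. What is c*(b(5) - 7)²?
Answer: 256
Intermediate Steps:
c = 4 (c = (-2)² = 4)
c*(b(5) - 7)² = 4*(-1 - 7)² = 4*(-8)² = 4*64 = 256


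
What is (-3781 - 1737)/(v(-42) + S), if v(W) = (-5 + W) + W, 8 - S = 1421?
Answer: 2759/751 ≈ 3.6738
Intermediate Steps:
S = -1413 (S = 8 - 1*1421 = 8 - 1421 = -1413)
v(W) = -5 + 2*W
(-3781 - 1737)/(v(-42) + S) = (-3781 - 1737)/((-5 + 2*(-42)) - 1413) = -5518/((-5 - 84) - 1413) = -5518/(-89 - 1413) = -5518/(-1502) = -5518*(-1/1502) = 2759/751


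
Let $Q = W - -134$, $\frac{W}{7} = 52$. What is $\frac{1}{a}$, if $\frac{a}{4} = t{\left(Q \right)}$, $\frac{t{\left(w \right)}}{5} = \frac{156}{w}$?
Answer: $\frac{83}{520} \approx 0.15962$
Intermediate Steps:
$W = 364$ ($W = 7 \cdot 52 = 364$)
$Q = 498$ ($Q = 364 - -134 = 364 + 134 = 498$)
$t{\left(w \right)} = \frac{780}{w}$ ($t{\left(w \right)} = 5 \frac{156}{w} = \frac{780}{w}$)
$a = \frac{520}{83}$ ($a = 4 \cdot \frac{780}{498} = 4 \cdot 780 \cdot \frac{1}{498} = 4 \cdot \frac{130}{83} = \frac{520}{83} \approx 6.2651$)
$\frac{1}{a} = \frac{1}{\frac{520}{83}} = \frac{83}{520}$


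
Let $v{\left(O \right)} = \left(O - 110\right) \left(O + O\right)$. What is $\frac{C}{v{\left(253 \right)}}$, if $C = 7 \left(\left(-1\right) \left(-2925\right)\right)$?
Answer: $\frac{1575}{5566} \approx 0.28297$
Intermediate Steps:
$v{\left(O \right)} = 2 O \left(-110 + O\right)$ ($v{\left(O \right)} = \left(-110 + O\right) 2 O = 2 O \left(-110 + O\right)$)
$C = 20475$ ($C = 7 \cdot 2925 = 20475$)
$\frac{C}{v{\left(253 \right)}} = \frac{20475}{2 \cdot 253 \left(-110 + 253\right)} = \frac{20475}{2 \cdot 253 \cdot 143} = \frac{20475}{72358} = 20475 \cdot \frac{1}{72358} = \frac{1575}{5566}$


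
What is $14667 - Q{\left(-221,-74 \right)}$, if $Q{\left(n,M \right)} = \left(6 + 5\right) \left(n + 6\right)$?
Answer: $17032$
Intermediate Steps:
$Q{\left(n,M \right)} = 66 + 11 n$ ($Q{\left(n,M \right)} = 11 \left(6 + n\right) = 66 + 11 n$)
$14667 - Q{\left(-221,-74 \right)} = 14667 - \left(66 + 11 \left(-221\right)\right) = 14667 - \left(66 - 2431\right) = 14667 - -2365 = 14667 + 2365 = 17032$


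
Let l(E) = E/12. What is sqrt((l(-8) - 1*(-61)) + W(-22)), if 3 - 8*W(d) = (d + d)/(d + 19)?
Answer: sqrt(942)/4 ≈ 7.6730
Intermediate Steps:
W(d) = 3/8 - d/(4*(19 + d)) (W(d) = 3/8 - (d + d)/(8*(d + 19)) = 3/8 - 2*d/(8*(19 + d)) = 3/8 - d/(4*(19 + d)))
l(E) = E/12 (l(E) = E*(1/12) = E/12)
sqrt((l(-8) - 1*(-61)) + W(-22)) = sqrt(((1/12)*(-8) - 1*(-61)) + (57 - 22)/(8*(19 - 22))) = sqrt((-2/3 + 61) + (1/8)*35/(-3)) = sqrt(181/3 + (1/8)*(-1/3)*35) = sqrt(181/3 - 35/24) = sqrt(471/8) = sqrt(942)/4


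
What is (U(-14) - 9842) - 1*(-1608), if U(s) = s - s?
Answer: -8234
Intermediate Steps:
U(s) = 0
(U(-14) - 9842) - 1*(-1608) = (0 - 9842) - 1*(-1608) = -9842 + 1608 = -8234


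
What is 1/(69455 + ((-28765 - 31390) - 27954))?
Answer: -1/18654 ≈ -5.3608e-5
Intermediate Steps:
1/(69455 + ((-28765 - 31390) - 27954)) = 1/(69455 + (-60155 - 27954)) = 1/(69455 - 88109) = 1/(-18654) = -1/18654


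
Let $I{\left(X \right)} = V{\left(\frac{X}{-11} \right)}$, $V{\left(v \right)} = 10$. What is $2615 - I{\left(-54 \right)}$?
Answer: $2605$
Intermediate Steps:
$I{\left(X \right)} = 10$
$2615 - I{\left(-54 \right)} = 2615 - 10 = 2605$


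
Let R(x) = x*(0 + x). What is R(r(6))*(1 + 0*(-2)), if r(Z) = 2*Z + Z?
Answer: 324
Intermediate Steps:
r(Z) = 3*Z
R(x) = x² (R(x) = x*x = x²)
R(r(6))*(1 + 0*(-2)) = (3*6)²*(1 + 0*(-2)) = 18²*(1 + 0) = 324*1 = 324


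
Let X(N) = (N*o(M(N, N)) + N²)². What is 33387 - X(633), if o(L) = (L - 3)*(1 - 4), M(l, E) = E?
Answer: -633108220374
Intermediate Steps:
o(L) = 9 - 3*L (o(L) = (-3 + L)*(-3) = 9 - 3*L)
X(N) = (N² + N*(9 - 3*N))² (X(N) = (N*(9 - 3*N) + N²)² = (N² + N*(9 - 3*N))²)
33387 - X(633) = 33387 - 633²*(-9 + 2*633)² = 33387 - 400689*(-9 + 1266)² = 33387 - 400689*1257² = 33387 - 400689*1580049 = 33387 - 1*633108253761 = 33387 - 633108253761 = -633108220374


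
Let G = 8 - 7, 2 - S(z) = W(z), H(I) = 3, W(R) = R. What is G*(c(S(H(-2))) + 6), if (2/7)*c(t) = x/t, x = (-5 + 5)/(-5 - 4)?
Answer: 6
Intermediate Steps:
x = 0 (x = 0/(-9) = 0*(-1/9) = 0)
S(z) = 2 - z
G = 1
c(t) = 0 (c(t) = 7*(0/t)/2 = (7/2)*0 = 0)
G*(c(S(H(-2))) + 6) = 1*(0 + 6) = 1*6 = 6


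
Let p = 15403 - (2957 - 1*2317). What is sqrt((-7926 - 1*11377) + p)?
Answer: 2*I*sqrt(1135) ≈ 67.38*I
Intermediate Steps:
p = 14763 (p = 15403 - (2957 - 2317) = 15403 - 1*640 = 15403 - 640 = 14763)
sqrt((-7926 - 1*11377) + p) = sqrt((-7926 - 1*11377) + 14763) = sqrt((-7926 - 11377) + 14763) = sqrt(-19303 + 14763) = sqrt(-4540) = 2*I*sqrt(1135)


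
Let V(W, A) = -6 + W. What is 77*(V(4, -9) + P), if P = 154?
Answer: 11704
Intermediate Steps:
77*(V(4, -9) + P) = 77*((-6 + 4) + 154) = 77*(-2 + 154) = 77*152 = 11704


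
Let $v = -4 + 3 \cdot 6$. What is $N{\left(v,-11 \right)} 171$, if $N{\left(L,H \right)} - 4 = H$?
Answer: $-1197$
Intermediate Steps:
$v = 14$ ($v = -4 + 18 = 14$)
$N{\left(L,H \right)} = 4 + H$
$N{\left(v,-11 \right)} 171 = \left(4 - 11\right) 171 = \left(-7\right) 171 = -1197$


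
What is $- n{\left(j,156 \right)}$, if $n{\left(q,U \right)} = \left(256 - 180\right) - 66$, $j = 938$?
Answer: $-10$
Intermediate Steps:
$n{\left(q,U \right)} = 10$ ($n{\left(q,U \right)} = 76 - 66 = 10$)
$- n{\left(j,156 \right)} = \left(-1\right) 10 = -10$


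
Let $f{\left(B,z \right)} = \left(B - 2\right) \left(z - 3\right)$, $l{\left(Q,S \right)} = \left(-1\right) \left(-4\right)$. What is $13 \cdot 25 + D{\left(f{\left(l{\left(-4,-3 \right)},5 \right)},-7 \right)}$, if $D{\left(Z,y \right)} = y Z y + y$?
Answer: $514$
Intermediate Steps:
$l{\left(Q,S \right)} = 4$
$f{\left(B,z \right)} = \left(-3 + z\right) \left(-2 + B\right)$ ($f{\left(B,z \right)} = \left(-2 + B\right) \left(-3 + z\right) = \left(-3 + z\right) \left(-2 + B\right)$)
$D{\left(Z,y \right)} = y + Z y^{2}$ ($D{\left(Z,y \right)} = Z y y + y = Z y^{2} + y = y + Z y^{2}$)
$13 \cdot 25 + D{\left(f{\left(l{\left(-4,-3 \right)},5 \right)},-7 \right)} = 13 \cdot 25 - 7 \left(1 + \left(6 - 12 - 10 + 4 \cdot 5\right) \left(-7\right)\right) = 325 - 7 \left(1 + \left(6 - 12 - 10 + 20\right) \left(-7\right)\right) = 325 - 7 \left(1 + 4 \left(-7\right)\right) = 325 - 7 \left(1 - 28\right) = 325 - -189 = 325 + 189 = 514$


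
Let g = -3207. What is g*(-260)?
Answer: 833820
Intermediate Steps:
g*(-260) = -3207*(-260) = 833820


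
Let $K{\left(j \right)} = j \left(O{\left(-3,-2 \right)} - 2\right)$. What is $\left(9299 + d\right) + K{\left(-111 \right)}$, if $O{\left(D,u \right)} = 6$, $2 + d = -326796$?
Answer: $-317943$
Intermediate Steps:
$d = -326798$ ($d = -2 - 326796 = -326798$)
$K{\left(j \right)} = 4 j$ ($K{\left(j \right)} = j \left(6 - 2\right) = j 4 = 4 j$)
$\left(9299 + d\right) + K{\left(-111 \right)} = \left(9299 - 326798\right) + 4 \left(-111\right) = -317499 - 444 = -317943$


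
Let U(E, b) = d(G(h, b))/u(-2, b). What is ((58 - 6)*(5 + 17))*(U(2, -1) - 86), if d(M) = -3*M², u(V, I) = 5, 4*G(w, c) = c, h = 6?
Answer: -984269/10 ≈ -98427.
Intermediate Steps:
G(w, c) = c/4
U(E, b) = -3*b²/80 (U(E, b) = -3*b²/16/5 = -3*b²/16*(⅕) = -3*b²/80)
((58 - 6)*(5 + 17))*(U(2, -1) - 86) = ((58 - 6)*(5 + 17))*(-3/80*(-1)² - 86) = (52*22)*(-3/80*1 - 86) = 1144*(-3/80 - 86) = 1144*(-6883/80) = -984269/10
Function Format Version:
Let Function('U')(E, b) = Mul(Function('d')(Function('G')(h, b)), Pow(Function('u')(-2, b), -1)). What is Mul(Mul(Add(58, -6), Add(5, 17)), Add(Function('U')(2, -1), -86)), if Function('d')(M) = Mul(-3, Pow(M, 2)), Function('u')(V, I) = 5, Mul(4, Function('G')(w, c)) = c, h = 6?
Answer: Rational(-984269, 10) ≈ -98427.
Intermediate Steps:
Function('G')(w, c) = Mul(Rational(1, 4), c)
Function('U')(E, b) = Mul(Rational(-3, 80), Pow(b, 2)) (Function('U')(E, b) = Mul(Mul(-3, Pow(Mul(Rational(1, 4), b), 2)), Pow(5, -1)) = Mul(Mul(-3, Mul(Rational(1, 16), Pow(b, 2))), Rational(1, 5)) = Mul(Mul(Rational(-3, 16), Pow(b, 2)), Rational(1, 5)) = Mul(Rational(-3, 80), Pow(b, 2)))
Mul(Mul(Add(58, -6), Add(5, 17)), Add(Function('U')(2, -1), -86)) = Mul(Mul(Add(58, -6), Add(5, 17)), Add(Mul(Rational(-3, 80), Pow(-1, 2)), -86)) = Mul(Mul(52, 22), Add(Mul(Rational(-3, 80), 1), -86)) = Mul(1144, Add(Rational(-3, 80), -86)) = Mul(1144, Rational(-6883, 80)) = Rational(-984269, 10)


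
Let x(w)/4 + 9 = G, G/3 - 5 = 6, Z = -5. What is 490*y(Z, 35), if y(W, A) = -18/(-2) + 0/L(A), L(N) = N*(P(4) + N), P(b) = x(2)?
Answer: 4410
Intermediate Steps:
G = 33 (G = 15 + 3*6 = 15 + 18 = 33)
x(w) = 96 (x(w) = -36 + 4*33 = -36 + 132 = 96)
P(b) = 96
L(N) = N*(96 + N)
y(W, A) = 9 (y(W, A) = -18/(-2) + 0/((A*(96 + A))) = -18*(-1/2) + 0*(1/(A*(96 + A))) = 9 + 0 = 9)
490*y(Z, 35) = 490*9 = 4410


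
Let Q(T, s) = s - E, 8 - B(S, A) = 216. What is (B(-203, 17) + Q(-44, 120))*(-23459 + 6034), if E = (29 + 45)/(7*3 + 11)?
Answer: 25179125/16 ≈ 1.5737e+6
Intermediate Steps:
B(S, A) = -208 (B(S, A) = 8 - 1*216 = 8 - 216 = -208)
E = 37/16 (E = 74/(21 + 11) = 74/32 = 74*(1/32) = 37/16 ≈ 2.3125)
Q(T, s) = -37/16 + s (Q(T, s) = s - 1*37/16 = s - 37/16 = -37/16 + s)
(B(-203, 17) + Q(-44, 120))*(-23459 + 6034) = (-208 + (-37/16 + 120))*(-23459 + 6034) = (-208 + 1883/16)*(-17425) = -1445/16*(-17425) = 25179125/16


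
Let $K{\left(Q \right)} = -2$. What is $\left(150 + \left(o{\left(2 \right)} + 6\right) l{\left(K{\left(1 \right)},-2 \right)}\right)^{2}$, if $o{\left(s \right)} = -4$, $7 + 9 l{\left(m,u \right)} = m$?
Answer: $21904$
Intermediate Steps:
$l{\left(m,u \right)} = - \frac{7}{9} + \frac{m}{9}$
$\left(150 + \left(o{\left(2 \right)} + 6\right) l{\left(K{\left(1 \right)},-2 \right)}\right)^{2} = \left(150 + \left(-4 + 6\right) \left(- \frac{7}{9} + \frac{1}{9} \left(-2\right)\right)\right)^{2} = \left(150 + 2 \left(- \frac{7}{9} - \frac{2}{9}\right)\right)^{2} = \left(150 + 2 \left(-1\right)\right)^{2} = \left(150 - 2\right)^{2} = 148^{2} = 21904$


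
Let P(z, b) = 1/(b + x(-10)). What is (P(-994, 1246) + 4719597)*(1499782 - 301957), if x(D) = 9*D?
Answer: 6535158476860725/1156 ≈ 5.6533e+12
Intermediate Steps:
P(z, b) = 1/(-90 + b) (P(z, b) = 1/(b + 9*(-10)) = 1/(b - 90) = 1/(-90 + b))
(P(-994, 1246) + 4719597)*(1499782 - 301957) = (1/(-90 + 1246) + 4719597)*(1499782 - 301957) = (1/1156 + 4719597)*1197825 = (5455854133/1156)*1197825 = 6535158476860725/1156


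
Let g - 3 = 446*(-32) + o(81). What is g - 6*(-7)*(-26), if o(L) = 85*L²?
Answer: 542324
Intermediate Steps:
g = 543416 (g = 3 + (446*(-32) + 85*81²) = 3 + (-14272 + 85*6561) = 3 + (-14272 + 557685) = 3 + 543413 = 543416)
g - 6*(-7)*(-26) = 543416 - 6*(-7)*(-26) = 543416 + 42*(-26) = 543416 - 1092 = 542324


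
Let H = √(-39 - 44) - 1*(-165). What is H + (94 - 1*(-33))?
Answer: 292 + I*√83 ≈ 292.0 + 9.1104*I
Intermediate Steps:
H = 165 + I*√83 (H = √(-83) + 165 = I*√83 + 165 = 165 + I*√83 ≈ 165.0 + 9.1104*I)
H + (94 - 1*(-33)) = (165 + I*√83) + (94 - 1*(-33)) = (165 + I*√83) + (94 + 33) = (165 + I*√83) + 127 = 292 + I*√83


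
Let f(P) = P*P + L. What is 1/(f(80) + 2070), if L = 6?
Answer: 1/8476 ≈ 0.00011798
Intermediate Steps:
f(P) = 6 + P² (f(P) = P*P + 6 = P² + 6 = 6 + P²)
1/(f(80) + 2070) = 1/((6 + 80²) + 2070) = 1/((6 + 6400) + 2070) = 1/(6406 + 2070) = 1/8476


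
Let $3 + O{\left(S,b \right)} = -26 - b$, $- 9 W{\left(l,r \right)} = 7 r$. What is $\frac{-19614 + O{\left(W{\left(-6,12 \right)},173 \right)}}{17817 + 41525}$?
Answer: $- \frac{9908}{29671} \approx -0.33393$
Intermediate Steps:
$W{\left(l,r \right)} = - \frac{7 r}{9}$
$O{\left(S,b \right)} = -29 - b$ ($O{\left(S,b \right)} = -3 - \left(26 + b\right) = -29 - b$)
$\frac{-19614 + O{\left(W{\left(-6,12 \right)},173 \right)}}{17817 + 41525} = \frac{-19614 - 202}{17817 + 41525} = \frac{-19614 - 202}{59342} = \left(-19614 - 202\right) \frac{1}{59342} = \left(-19816\right) \frac{1}{59342} = - \frac{9908}{29671}$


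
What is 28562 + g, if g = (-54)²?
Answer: 31478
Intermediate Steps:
g = 2916
28562 + g = 28562 + 2916 = 31478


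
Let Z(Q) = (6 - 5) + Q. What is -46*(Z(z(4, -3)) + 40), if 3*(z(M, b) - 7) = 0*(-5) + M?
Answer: -6808/3 ≈ -2269.3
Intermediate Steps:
z(M, b) = 7 + M/3 (z(M, b) = 7 + (0*(-5) + M)/3 = 7 + (0 + M)/3 = 7 + M/3)
Z(Q) = 1 + Q
-46*(Z(z(4, -3)) + 40) = -46*((1 + (7 + (1/3)*4)) + 40) = -46*((1 + (7 + 4/3)) + 40) = -46*((1 + 25/3) + 40) = -46*(28/3 + 40) = -46*148/3 = -6808/3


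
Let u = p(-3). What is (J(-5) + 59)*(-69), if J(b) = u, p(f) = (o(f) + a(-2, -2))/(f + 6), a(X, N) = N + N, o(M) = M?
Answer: -3910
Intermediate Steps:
a(X, N) = 2*N
p(f) = (-4 + f)/(6 + f) (p(f) = (f + 2*(-2))/(f + 6) = (f - 4)/(6 + f) = (-4 + f)/(6 + f))
u = -7/3 (u = (-4 - 3)/(6 - 3) = -7/3 ≈ -2.3333)
J(b) = -7/3
(J(-5) + 59)*(-69) = (-7/3 + 59)*(-69) = (170/3)*(-69) = -3910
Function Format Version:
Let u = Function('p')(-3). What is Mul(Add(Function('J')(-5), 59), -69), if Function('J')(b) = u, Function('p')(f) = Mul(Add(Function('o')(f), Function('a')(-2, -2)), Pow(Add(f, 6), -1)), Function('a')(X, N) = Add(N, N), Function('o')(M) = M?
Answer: -3910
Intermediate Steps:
Function('a')(X, N) = Mul(2, N)
Function('p')(f) = Mul(Pow(Add(6, f), -1), Add(-4, f)) (Function('p')(f) = Mul(Add(f, Mul(2, -2)), Pow(Add(f, 6), -1)) = Mul(Add(f, -4), Pow(Add(6, f), -1)) = Mul(Add(-4, f), Pow(Add(6, f), -1)) = Mul(Pow(Add(6, f), -1), Add(-4, f)))
u = Rational(-7, 3) (u = Mul(Pow(Add(6, -3), -1), Add(-4, -3)) = Mul(Pow(3, -1), -7) = Mul(Rational(1, 3), -7) = Rational(-7, 3) ≈ -2.3333)
Function('J')(b) = Rational(-7, 3)
Mul(Add(Function('J')(-5), 59), -69) = Mul(Add(Rational(-7, 3), 59), -69) = Mul(Rational(170, 3), -69) = -3910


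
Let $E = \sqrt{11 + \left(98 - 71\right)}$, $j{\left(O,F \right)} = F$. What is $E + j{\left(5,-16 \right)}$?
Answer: $-16 + \sqrt{38} \approx -9.8356$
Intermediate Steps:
$E = \sqrt{38}$ ($E = \sqrt{11 + \left(98 - 71\right)} = \sqrt{11 + 27} = \sqrt{38} \approx 6.1644$)
$E + j{\left(5,-16 \right)} = \sqrt{38} - 16 = -16 + \sqrt{38}$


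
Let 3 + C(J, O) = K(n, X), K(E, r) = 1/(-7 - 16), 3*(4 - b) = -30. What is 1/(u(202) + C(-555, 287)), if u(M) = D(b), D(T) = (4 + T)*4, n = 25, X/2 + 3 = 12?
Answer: 23/1586 ≈ 0.014502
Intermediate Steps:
X = 18 (X = -6 + 2*12 = -6 + 24 = 18)
b = 14 (b = 4 - 1/3*(-30) = 4 + 10 = 14)
D(T) = 16 + 4*T
K(E, r) = -1/23 (K(E, r) = 1/(-23) = -1/23)
C(J, O) = -70/23 (C(J, O) = -3 - 1/23 = -70/23)
u(M) = 72 (u(M) = 16 + 4*14 = 16 + 56 = 72)
1/(u(202) + C(-555, 287)) = 1/(72 - 70/23) = 1/(1586/23) = 23/1586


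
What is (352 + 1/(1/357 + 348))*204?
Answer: 8921283324/124237 ≈ 71809.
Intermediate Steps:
(352 + 1/(1/357 + 348))*204 = (352 + 1/(124237/357))*204 = (352 + 357/124237)*204 = (43731781/124237)*204 = 8921283324/124237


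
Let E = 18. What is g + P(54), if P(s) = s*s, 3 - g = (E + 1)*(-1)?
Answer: 2938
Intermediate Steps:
g = 22 (g = 3 - (18 + 1)*(-1) = 3 - 19*(-1) = 3 - 1*(-19) = 3 + 19 = 22)
P(s) = s²
g + P(54) = 22 + 54² = 22 + 2916 = 2938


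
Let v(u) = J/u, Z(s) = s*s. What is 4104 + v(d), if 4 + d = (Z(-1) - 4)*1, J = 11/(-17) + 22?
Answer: 488013/119 ≈ 4101.0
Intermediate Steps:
Z(s) = s²
J = 363/17 (J = 11*(-1/17) + 22 = -11/17 + 22 = 363/17 ≈ 21.353)
d = -7 (d = -4 + ((-1)² - 4)*1 = -4 + (1 - 4)*1 = -4 - 3*1 = -4 - 3 = -7)
v(u) = 363/(17*u)
4104 + v(d) = 4104 + (363/17)/(-7) = 4104 + (363/17)*(-⅐) = 4104 - 363/119 = 488013/119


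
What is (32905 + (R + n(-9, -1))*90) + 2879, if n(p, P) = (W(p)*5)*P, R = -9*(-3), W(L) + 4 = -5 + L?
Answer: 46314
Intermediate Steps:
W(L) = -9 + L (W(L) = -4 + (-5 + L) = -9 + L)
R = 27
n(p, P) = P*(-45 + 5*p) (n(p, P) = ((-9 + p)*5)*P = (-45 + 5*p)*P = P*(-45 + 5*p))
(32905 + (R + n(-9, -1))*90) + 2879 = (32905 + (27 + 5*(-1)*(-9 - 9))*90) + 2879 = (32905 + (27 + 5*(-1)*(-18))*90) + 2879 = (32905 + (27 + 90)*90) + 2879 = (32905 + 117*90) + 2879 = (32905 + 10530) + 2879 = 43435 + 2879 = 46314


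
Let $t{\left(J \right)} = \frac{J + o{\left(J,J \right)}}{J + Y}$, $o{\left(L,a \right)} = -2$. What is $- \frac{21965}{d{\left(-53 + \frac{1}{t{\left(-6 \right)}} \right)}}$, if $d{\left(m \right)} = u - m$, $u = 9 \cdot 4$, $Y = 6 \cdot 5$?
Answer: $- \frac{955}{4} \approx -238.75$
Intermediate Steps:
$Y = 30$
$t{\left(J \right)} = \frac{-2 + J}{30 + J}$ ($t{\left(J \right)} = \frac{J - 2}{J + 30} = \frac{-2 + J}{30 + J}$)
$u = 36$
$d{\left(m \right)} = 36 - m$
$- \frac{21965}{d{\left(-53 + \frac{1}{t{\left(-6 \right)}} \right)}} = - \frac{21965}{36 - \left(-53 + \frac{1}{\frac{1}{30 - 6} \left(-2 - 6\right)}\right)} = - \frac{21965}{36 - \left(-53 + \frac{1}{\frac{1}{24} \left(-8\right)}\right)} = - \frac{21965}{36 - \left(-53 + \frac{1}{- \frac{1}{3}}\right)} = - \frac{21965}{36 - \left(-53 - 3\right)} = - \frac{21965}{36 - -56} = - \frac{21965}{36 + 56} = - \frac{21965}{92} = \left(-21965\right) \frac{1}{92} = - \frac{955}{4}$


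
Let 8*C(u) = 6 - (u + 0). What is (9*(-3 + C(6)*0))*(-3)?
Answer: 81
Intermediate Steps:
C(u) = ¾ - u/8 (C(u) = (6 - (u + 0))/8 = (6 - u)/8 = ¾ - u/8)
(9*(-3 + C(6)*0))*(-3) = (9*(-3 + (¾ - ⅛*6)*0))*(-3) = (9*(-3 + (¾ - ¾)*0))*(-3) = (9*(-3 + 0*0))*(-3) = (9*(-3 + 0))*(-3) = (9*(-3))*(-3) = -27*(-3) = 81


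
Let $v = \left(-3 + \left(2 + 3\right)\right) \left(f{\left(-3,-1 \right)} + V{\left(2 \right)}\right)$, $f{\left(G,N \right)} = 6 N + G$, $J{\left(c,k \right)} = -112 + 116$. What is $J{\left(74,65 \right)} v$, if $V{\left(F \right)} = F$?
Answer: $-56$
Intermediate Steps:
$J{\left(c,k \right)} = 4$
$f{\left(G,N \right)} = G + 6 N$
$v = -14$ ($v = \left(-3 + \left(2 + 3\right)\right) \left(\left(-3 + 6 \left(-1\right)\right) + 2\right) = \left(-3 + 5\right) \left(\left(-3 - 6\right) + 2\right) = 2 \left(-9 + 2\right) = 2 \left(-7\right) = -14$)
$J{\left(74,65 \right)} v = 4 \left(-14\right) = -56$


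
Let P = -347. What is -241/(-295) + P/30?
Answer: -19027/1770 ≈ -10.750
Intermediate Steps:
-241/(-295) + P/30 = -241/(-295) - 347/30 = -241*(-1/295) - 347*1/30 = 241/295 - 347/30 = -19027/1770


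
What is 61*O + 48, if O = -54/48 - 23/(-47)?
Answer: 3469/376 ≈ 9.2261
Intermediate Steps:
O = -239/376 (O = -54*1/48 - 23*(-1/47) = -9/8 + 23/47 = -239/376 ≈ -0.63564)
61*O + 48 = 61*(-239/376) + 48 = -14579/376 + 48 = 3469/376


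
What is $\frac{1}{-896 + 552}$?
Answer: $- \frac{1}{344} \approx -0.002907$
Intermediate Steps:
$\frac{1}{-896 + 552} = \frac{1}{-344} = - \frac{1}{344}$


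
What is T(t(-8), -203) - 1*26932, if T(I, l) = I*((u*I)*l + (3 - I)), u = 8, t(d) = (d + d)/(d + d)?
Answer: -28554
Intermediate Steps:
t(d) = 1 (t(d) = (2*d)/((2*d)) = (2*d)*(1/(2*d)) = 1)
T(I, l) = I*(3 - I + 8*I*l) (T(I, l) = I*((8*I)*l + (3 - I)) = I*(8*I*l + (3 - I)) = I*(3 - I + 8*I*l))
T(t(-8), -203) - 1*26932 = 1*(3 - 1*1 + 8*1*(-203)) - 1*26932 = 1*(3 - 1 - 1624) - 26932 = 1*(-1622) - 26932 = -1622 - 26932 = -28554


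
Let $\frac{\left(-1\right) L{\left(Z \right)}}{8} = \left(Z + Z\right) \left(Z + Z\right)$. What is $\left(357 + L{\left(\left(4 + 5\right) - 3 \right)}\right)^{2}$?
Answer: $632025$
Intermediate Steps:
$L{\left(Z \right)} = - 32 Z^{2}$ ($L{\left(Z \right)} = - 8 \left(Z + Z\right) \left(Z + Z\right) = - 8 \cdot 2 Z 2 Z = - 8 \cdot 4 Z^{2} = - 32 Z^{2}$)
$\left(357 + L{\left(\left(4 + 5\right) - 3 \right)}\right)^{2} = \left(357 - 32 \left(\left(4 + 5\right) - 3\right)^{2}\right)^{2} = \left(357 - 32 \left(9 - 3\right)^{2}\right)^{2} = \left(357 - 32 \cdot 6^{2}\right)^{2} = \left(357 - 1152\right)^{2} = \left(-795\right)^{2} = 632025$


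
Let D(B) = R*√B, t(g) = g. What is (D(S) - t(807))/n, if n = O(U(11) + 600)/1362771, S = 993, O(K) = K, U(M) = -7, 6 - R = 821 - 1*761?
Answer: -1099756197/593 - 73589634*√993/593 ≈ -5.7651e+6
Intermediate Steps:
R = -54 (R = 6 - (821 - 1*761) = 6 - (821 - 761) = 6 - 1*60 = 6 - 60 = -54)
D(B) = -54*√B
n = 593/1362771 (n = (-7 + 600)/1362771 = 593*(1/1362771) = 593/1362771 ≈ 0.00043514)
(D(S) - t(807))/n = (-54*√993 - 1*807)/(593/1362771) = (-54*√993 - 807)*(1362771/593) = (-807 - 54*√993)*(1362771/593) = -1099756197/593 - 73589634*√993/593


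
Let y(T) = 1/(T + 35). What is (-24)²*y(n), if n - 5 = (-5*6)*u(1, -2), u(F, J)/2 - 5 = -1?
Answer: -72/25 ≈ -2.8800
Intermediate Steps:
u(F, J) = 8 (u(F, J) = 10 + 2*(-1) = 10 - 2 = 8)
n = -235 (n = 5 - 5*6*8 = 5 - 30*8 = 5 - 240 = -235)
y(T) = 1/(35 + T)
(-24)²*y(n) = (-24)²/(35 - 235) = 576/(-200) = 576*(-1/200) = -72/25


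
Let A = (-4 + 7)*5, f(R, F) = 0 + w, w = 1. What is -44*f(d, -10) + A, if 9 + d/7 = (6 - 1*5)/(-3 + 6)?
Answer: -29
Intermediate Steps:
d = -182/3 (d = -63 + 7*((6 - 1*5)/(-3 + 6)) = -63 + 7*((6 - 5)/3) = -63 + 7*(1*(⅓)) = -63 + 7*(⅓) = -63 + 7/3 = -182/3 ≈ -60.667)
f(R, F) = 1 (f(R, F) = 0 + 1 = 1)
A = 15 (A = 3*5 = 15)
-44*f(d, -10) + A = -44*1 + 15 = -44 + 15 = -29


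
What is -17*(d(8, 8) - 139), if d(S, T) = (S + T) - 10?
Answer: 2261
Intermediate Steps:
d(S, T) = -10 + S + T
-17*(d(8, 8) - 139) = -17*((-10 + 8 + 8) - 139) = -17*(6 - 139) = -17*(-133) = 2261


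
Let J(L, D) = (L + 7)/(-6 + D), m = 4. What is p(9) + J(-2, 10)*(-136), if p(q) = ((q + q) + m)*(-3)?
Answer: -236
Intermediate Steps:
J(L, D) = (7 + L)/(-6 + D)
p(q) = -12 - 6*q (p(q) = ((q + q) + 4)*(-3) = (2*q + 4)*(-3) = (4 + 2*q)*(-3) = -12 - 6*q)
p(9) + J(-2, 10)*(-136) = (-12 - 6*9) + ((7 - 2)/(-6 + 10))*(-136) = (-12 - 54) + (5/4)*(-136) = -66 + ((1/4)*5)*(-136) = -66 + (5/4)*(-136) = -66 - 170 = -236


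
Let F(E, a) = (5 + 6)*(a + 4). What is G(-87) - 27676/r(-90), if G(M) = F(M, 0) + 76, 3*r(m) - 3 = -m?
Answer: -23956/31 ≈ -772.77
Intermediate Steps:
r(m) = 1 - m/3 (r(m) = 1 + (-m)/3 = 1 - m/3)
F(E, a) = 44 + 11*a (F(E, a) = 11*(4 + a) = 44 + 11*a)
G(M) = 120 (G(M) = (44 + 11*0) + 76 = (44 + 0) + 76 = 44 + 76 = 120)
G(-87) - 27676/r(-90) = 120 - 27676/(1 - 1/3*(-90)) = 120 - 27676/(1 + 30) = 120 - 27676/31 = -23956/31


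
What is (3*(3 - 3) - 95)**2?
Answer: 9025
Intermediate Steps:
(3*(3 - 3) - 95)**2 = (3*0 - 95)**2 = (0 - 95)**2 = (-95)**2 = 9025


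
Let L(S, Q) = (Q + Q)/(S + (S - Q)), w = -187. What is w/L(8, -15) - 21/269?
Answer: 1558763/8070 ≈ 193.16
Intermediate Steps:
L(S, Q) = 2*Q/(-Q + 2*S) (L(S, Q) = (2*Q)/(-Q + 2*S) = 2*Q/(-Q + 2*S))
w/L(8, -15) - 21/269 = -187/((-2*(-15)/(-15 - 2*8))) - 21/269 = -187/((-2*(-15)/(-15 - 16))) - 21*1/269 = -187/((-2*(-15)/(-31))) - 21/269 = -187/((-2*(-15)*(-1/31))) - 21/269 = -187/(-30/31) - 21/269 = -187*(-31/30) - 21/269 = 5797/30 - 21/269 = 1558763/8070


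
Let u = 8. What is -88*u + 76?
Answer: -628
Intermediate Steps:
-88*u + 76 = -88*8 + 76 = -704 + 76 = -628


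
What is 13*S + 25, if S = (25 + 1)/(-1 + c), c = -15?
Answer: 31/8 ≈ 3.8750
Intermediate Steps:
S = -13/8 (S = (25 + 1)/(-1 - 15) = 26/(-16) = 26*(-1/16) = -13/8 ≈ -1.6250)
13*S + 25 = 13*(-13/8) + 25 = -169/8 + 25 = 31/8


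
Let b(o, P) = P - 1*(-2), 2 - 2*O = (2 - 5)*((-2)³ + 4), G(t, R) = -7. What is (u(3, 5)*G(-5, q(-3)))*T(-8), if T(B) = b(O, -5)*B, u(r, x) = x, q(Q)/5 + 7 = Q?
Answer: -840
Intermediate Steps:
q(Q) = -35 + 5*Q
O = -5 (O = 1 - (2 - 5)*((-2)³ + 4)/2 = 1 - (-3)*(-8 + 4)/2 = 1 - (-3)*(-4)/2 = 1 - ½*12 = 1 - 6 = -5)
b(o, P) = 2 + P (b(o, P) = P + 2 = 2 + P)
T(B) = -3*B (T(B) = (2 - 5)*B = -3*B)
(u(3, 5)*G(-5, q(-3)))*T(-8) = (5*(-7))*(-3*(-8)) = -35*24 = -840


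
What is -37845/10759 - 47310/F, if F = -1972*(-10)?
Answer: -4328661/731612 ≈ -5.9166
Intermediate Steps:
F = 19720
-37845/10759 - 47310/F = -37845/10759 - 47310/19720 = -37845*1/10759 - 47310*1/19720 = -1305/371 - 4731/1972 = -4328661/731612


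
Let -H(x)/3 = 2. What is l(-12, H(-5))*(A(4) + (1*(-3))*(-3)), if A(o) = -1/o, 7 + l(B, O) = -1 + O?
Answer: -245/2 ≈ -122.50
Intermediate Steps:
H(x) = -6 (H(x) = -3*2 = -6)
l(B, O) = -8 + O (l(B, O) = -7 + (-1 + O) = -8 + O)
l(-12, H(-5))*(A(4) + (1*(-3))*(-3)) = (-8 - 6)*(-1/4 + (1*(-3))*(-3)) = -14*(-1*¼ - 3*(-3)) = -14*(-¼ + 9) = -14*35/4 = -245/2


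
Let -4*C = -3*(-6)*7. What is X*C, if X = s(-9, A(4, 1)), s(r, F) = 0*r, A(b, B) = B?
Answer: 0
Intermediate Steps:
s(r, F) = 0
C = -63/2 (C = -(-3*(-6))*7/4 = -9*7/2 = -1/4*126 = -63/2 ≈ -31.500)
X = 0
X*C = 0*(-63/2) = 0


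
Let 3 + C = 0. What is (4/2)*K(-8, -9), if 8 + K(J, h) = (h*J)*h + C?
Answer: -1318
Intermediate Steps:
C = -3 (C = -3 + 0 = -3)
K(J, h) = -11 + J*h² (K(J, h) = -8 + ((h*J)*h - 3) = -8 + ((J*h)*h - 3) = -8 + (J*h² - 3) = -8 + (-3 + J*h²) = -11 + J*h²)
(4/2)*K(-8, -9) = (4/2)*(-11 - 8*(-9)²) = (4*(½))*(-11 - 8*81) = 2*(-11 - 648) = 2*(-659) = -1318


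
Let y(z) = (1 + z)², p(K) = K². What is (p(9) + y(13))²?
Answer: 76729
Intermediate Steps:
(p(9) + y(13))² = (9² + (1 + 13)²)² = (81 + 14²)² = (81 + 196)² = 277² = 76729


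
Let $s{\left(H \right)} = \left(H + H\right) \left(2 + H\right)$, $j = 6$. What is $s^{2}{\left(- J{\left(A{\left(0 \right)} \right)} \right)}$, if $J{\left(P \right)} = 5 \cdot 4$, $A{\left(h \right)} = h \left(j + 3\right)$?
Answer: $518400$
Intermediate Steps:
$A{\left(h \right)} = 9 h$ ($A{\left(h \right)} = h \left(6 + 3\right) = h 9 = 9 h$)
$J{\left(P \right)} = 20$
$s{\left(H \right)} = 2 H \left(2 + H\right)$
$s^{2}{\left(- J{\left(A{\left(0 \right)} \right)} \right)} = \left(2 \left(\left(-1\right) 20\right) \left(2 - 20\right)\right)^{2} = \left(2 \left(-20\right) \left(2 - 20\right)\right)^{2} = \left(2 \left(-20\right) \left(-18\right)\right)^{2} = 720^{2} = 518400$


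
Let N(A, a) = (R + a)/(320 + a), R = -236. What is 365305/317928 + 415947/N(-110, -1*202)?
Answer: -2600716889783/23208744 ≈ -1.1206e+5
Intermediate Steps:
N(A, a) = (-236 + a)/(320 + a)
365305/317928 + 415947/N(-110, -1*202) = 365305/317928 + 415947/(((-236 - 1*202)/(320 - 1*202))) = 365305*(1/317928) + 415947/(((-236 - 202)/(320 - 202))) = 365305/317928 + 415947/((-438/118)) = 365305/317928 + 415947/(((1/118)*(-438))) = 365305/317928 + 415947/(-219/59) = 365305/317928 + 415947*(-59/219) = 365305/317928 - 8180291/73 = -2600716889783/23208744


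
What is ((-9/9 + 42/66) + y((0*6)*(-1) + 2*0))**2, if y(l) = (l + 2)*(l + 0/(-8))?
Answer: 16/121 ≈ 0.13223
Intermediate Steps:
y(l) = l*(2 + l) (y(l) = (2 + l)*(l + 0*(-1/8)) = (2 + l)*(l + 0) = (2 + l)*l = l*(2 + l))
((-9/9 + 42/66) + y((0*6)*(-1) + 2*0))**2 = ((-9/9 + 42/66) + ((0*6)*(-1) + 2*0)*(2 + ((0*6)*(-1) + 2*0)))**2 = ((-9*1/9 + 42*(1/66)) + (0*(-1) + 0)*(2 + (0*(-1) + 0)))**2 = ((-1 + 7/11) + (0 + 0)*(2 + (0 + 0)))**2 = (-4/11 + 0*(2 + 0))**2 = (-4/11 + 0*2)**2 = (-4/11 + 0)**2 = (-4/11)**2 = 16/121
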